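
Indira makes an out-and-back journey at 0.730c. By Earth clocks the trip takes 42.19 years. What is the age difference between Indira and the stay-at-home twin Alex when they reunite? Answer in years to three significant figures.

Δt − τ = 13.4 years

γ = 1/√(1 − 0.730²) = 1/√0.4671 = 1.463
Indira's elapsed proper time: τ = 42.19/1.463 = 28.83 years.
Age gap = Δt − τ = 42.19 − 28.83 years.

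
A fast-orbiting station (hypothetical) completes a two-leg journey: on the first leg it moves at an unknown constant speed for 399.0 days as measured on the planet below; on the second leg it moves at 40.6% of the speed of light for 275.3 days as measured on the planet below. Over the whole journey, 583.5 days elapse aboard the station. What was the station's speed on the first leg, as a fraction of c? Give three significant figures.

Leg 1: speed unknown; τ_1 = 399.0/γ_1.
Leg 2: β = 0.406; γ = 1/√(1 − 0.406²) = 1/√0.8352 = 1.094; τ_2 = 275.3/1.094 = 251.6 days.
Total proper time: τ_1 + 251.6 = 583.5, so τ_1 = 583.5 − 251.6 = 331.9 days.
γ_1 = 399.0/331.9 = 1.202; β = √(1 − 1/γ²) = √0.3080.

β = 0.555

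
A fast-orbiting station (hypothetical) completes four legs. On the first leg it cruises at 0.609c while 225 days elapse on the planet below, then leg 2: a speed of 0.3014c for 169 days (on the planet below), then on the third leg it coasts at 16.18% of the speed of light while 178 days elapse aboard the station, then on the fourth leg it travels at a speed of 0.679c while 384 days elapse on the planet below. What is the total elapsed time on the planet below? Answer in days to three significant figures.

Δt = 958 days

Leg 1: 225 days is already measured on the planet below.
Leg 2: 169 days is already measured on the planet below.
Leg 3: β = 0.1618; γ = 1/√(1 − 0.1618²) = 1/√0.9738 = 1.013; Δt_3 = 1.013 × 178 = 180.4 days.
Leg 4: 384 days is already measured on the planet below.
Total: 225.0 + 169.0 + 180.4 + 384.0 days.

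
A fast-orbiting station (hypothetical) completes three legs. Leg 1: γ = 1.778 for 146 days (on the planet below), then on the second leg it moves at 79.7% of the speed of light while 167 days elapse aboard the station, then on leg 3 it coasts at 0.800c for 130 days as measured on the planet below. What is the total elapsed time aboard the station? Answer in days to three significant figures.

τ = 327 days

Leg 1: γ = 1.778; τ_1 = 146/1.778 = 82.11 days.
Leg 2: 167 days is already measured aboard the station.
Leg 3: γ = 1/√(1 − 0.800²) = 5/3 ≈ 1.667; τ_3 = 130/1.667 = 78.00 days.
Total: 82.11 + 167.0 + 78.00 days.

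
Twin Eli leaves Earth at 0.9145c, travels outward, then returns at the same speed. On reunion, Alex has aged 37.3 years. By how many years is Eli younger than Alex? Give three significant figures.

γ = 1/√(1 − 0.9145²) = 1/√0.1637 = 2.472
Eli's elapsed proper time: τ = 37.3/2.472 = 15.09 years.
Age gap = Δt − τ = 37.3 − 15.09 years.

Δt − τ = 22.2 years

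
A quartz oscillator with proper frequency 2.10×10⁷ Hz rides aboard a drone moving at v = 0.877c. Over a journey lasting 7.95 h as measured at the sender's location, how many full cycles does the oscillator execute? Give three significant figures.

γ = 1/√(1 − 0.877²) = 1/√0.2309 = 2.081
The oscillator's own cycle count is N = f × τ where τ is the proper time aboard the drone. τ = Δt/γ = 7.95/2.081 = 3.820 h = 1.375×10⁴ s.
N = 2.10×10⁷ × 1.375×10⁴ = 2.888×10¹¹.

N = 2.89×10¹¹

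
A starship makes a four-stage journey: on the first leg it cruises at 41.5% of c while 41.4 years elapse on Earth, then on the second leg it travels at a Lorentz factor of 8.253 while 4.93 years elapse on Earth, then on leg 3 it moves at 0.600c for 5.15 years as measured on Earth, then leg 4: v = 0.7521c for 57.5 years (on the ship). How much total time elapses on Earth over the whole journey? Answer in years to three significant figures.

Δt = 139 years

Leg 1: 41.4 years is already measured on Earth.
Leg 2: 4.93 years is already measured on Earth.
Leg 3: 5.15 years is already measured on Earth.
Leg 4: γ = 1/√(1 − 0.7521²) = 1/√0.4343 = 1.517; Δt_4 = 1.517 × 57.5 = 87.25 years.
Total: 41.40 + 4.930 + 5.150 + 87.25 years.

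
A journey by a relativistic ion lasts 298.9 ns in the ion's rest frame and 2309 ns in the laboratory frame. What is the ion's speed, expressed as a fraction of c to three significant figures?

β = 0.992

The proper time is measured in the ion's rest frame (both events occur at the ion's location); Δt is measured in the laboratory frame. γ = Δt/τ = 2309/298.9 = 7.725.
β = √(1 − 1/γ²) = √(1 − 0.01676) = √0.9832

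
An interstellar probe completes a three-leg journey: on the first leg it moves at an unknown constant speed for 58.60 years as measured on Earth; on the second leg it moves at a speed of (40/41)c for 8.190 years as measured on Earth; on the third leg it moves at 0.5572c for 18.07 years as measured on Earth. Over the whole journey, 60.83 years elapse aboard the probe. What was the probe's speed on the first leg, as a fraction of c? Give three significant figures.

Leg 1: speed unknown; τ_1 = 58.60/γ_1.
Leg 2: γ = 1/√(1 − (40/41)²) = 41/9 ≈ 4.556; τ_2 = 8.190/4.556 = 1.798 years.
Leg 3: γ = 1/√(1 − 0.5572²) = 1/√0.6895 = 1.204; τ_3 = 18.07/1.204 = 15.00 years.
Total proper time: τ_1 + 1.798 + 15.00 = 60.83, so τ_1 = 60.83 − 16.80 = 44.03 years.
γ_1 = 58.60/44.03 = 1.331; β = √(1 − 1/γ²) = √0.4355.

β = 0.660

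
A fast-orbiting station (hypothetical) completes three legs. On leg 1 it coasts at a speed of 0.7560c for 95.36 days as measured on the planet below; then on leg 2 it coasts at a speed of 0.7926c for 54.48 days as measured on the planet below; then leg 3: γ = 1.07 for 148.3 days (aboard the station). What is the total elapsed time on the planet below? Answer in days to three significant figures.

Δt = 309 days

Leg 1: 95.36 days is already measured on the planet below.
Leg 2: 54.48 days is already measured on the planet below.
Leg 3: γ = 1.07; Δt_3 = 1.070 × 148.3 = 158.7 days.
Total: 95.36 + 54.48 + 158.7 days.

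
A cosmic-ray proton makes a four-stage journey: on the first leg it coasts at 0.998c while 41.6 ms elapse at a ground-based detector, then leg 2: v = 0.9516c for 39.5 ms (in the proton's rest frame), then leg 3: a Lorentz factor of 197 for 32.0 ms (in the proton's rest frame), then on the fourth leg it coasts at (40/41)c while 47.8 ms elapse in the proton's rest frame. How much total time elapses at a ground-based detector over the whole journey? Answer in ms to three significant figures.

Leg 1: 41.6 ms is already measured at a ground-based detector.
Leg 2: γ = 1/√(1 − 0.9516²) = 1/√0.09446 = 3.254; Δt_2 = 3.254 × 39.5 = 128.5 ms.
Leg 3: γ = 197; Δt_3 = 197.0 × 32.0 = 6304 ms.
Leg 4: γ = 1/√(1 − (40/41)²) = 41/9 ≈ 4.556; Δt_4 = 4.556 × 47.8 = 217.8 ms.
Total: 41.60 + 128.5 + 6304 + 217.8 ms.

Δt = 6690 ms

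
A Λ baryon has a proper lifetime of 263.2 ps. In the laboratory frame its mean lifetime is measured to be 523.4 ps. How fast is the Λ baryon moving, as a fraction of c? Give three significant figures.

γ = Δt/τ₀ = 523.4/263.2 = 1.989
β = √(1 − 1/γ²) = √(1 − 0.2529) = √0.7471

v = 0.864c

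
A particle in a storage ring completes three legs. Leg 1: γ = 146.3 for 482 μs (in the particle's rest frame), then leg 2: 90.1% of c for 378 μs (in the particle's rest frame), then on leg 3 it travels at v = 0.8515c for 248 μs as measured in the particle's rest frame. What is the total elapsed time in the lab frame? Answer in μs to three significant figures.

Δt = 7.19×10⁴ μs

Leg 1: γ = 146.3; Δt_1 = 146.3 × 482 = 7.052×10⁴ μs.
Leg 2: β = 0.901; γ = 1/√(1 − 0.901²) = 1/√0.1882 = 2.305; Δt_2 = 2.305 × 378 = 871.3 μs.
Leg 3: γ = 1/√(1 − 0.8515²) = 1/√0.2749 = 1.907; Δt_3 = 1.907 × 248 = 473.0 μs.
Total: 7.052×10⁴ + 871.3 + 473.0 μs.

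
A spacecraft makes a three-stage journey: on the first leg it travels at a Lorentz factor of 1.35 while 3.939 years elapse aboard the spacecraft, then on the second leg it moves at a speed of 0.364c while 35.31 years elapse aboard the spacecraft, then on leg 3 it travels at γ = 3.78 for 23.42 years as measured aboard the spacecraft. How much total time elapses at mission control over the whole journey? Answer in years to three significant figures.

Δt = 132 years

Leg 1: γ = 1.35; Δt_1 = 1.350 × 3.939 = 5.318 years.
Leg 2: γ = 1/√(1 − 0.364²) = 1/√0.8675 = 1.074; Δt_2 = 1.074 × 35.31 = 37.91 years.
Leg 3: γ = 3.78; Δt_3 = 3.780 × 23.42 = 88.53 years.
Total: 5.318 + 37.91 + 88.53 years.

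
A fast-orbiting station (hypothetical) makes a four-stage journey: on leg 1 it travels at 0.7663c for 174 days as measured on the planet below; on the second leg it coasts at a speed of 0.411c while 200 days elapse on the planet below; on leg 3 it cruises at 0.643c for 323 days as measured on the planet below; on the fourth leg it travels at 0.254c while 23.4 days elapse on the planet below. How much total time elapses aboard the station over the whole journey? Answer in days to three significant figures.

Leg 1: γ = 1/√(1 − 0.7663²) = 1/√0.4128 = 1.556; τ_1 = 174/1.556 = 111.8 days.
Leg 2: γ = 1/√(1 − 0.411²) = 1/√0.8311 = 1.097; τ_2 = 200/1.097 = 182.3 days.
Leg 3: γ = 1/√(1 − 0.643²) = 1/√0.5866 = 1.306; τ_3 = 323/1.306 = 247.4 days.
Leg 4: γ = 1/√(1 − 0.254²) = 1/√0.9355 = 1.034; τ_4 = 23.4/1.034 = 22.63 days.
Total: 111.8 + 182.3 + 247.4 + 22.63 days.

τ = 564 days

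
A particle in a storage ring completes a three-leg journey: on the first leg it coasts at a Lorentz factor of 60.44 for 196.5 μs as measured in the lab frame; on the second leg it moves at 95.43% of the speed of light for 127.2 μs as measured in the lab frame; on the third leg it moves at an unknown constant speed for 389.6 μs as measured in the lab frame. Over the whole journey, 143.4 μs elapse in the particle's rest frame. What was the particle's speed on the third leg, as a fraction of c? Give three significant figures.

Leg 1: γ = 60.44; τ_1 = 196.5/60.44 = 3.251 μs.
Leg 2: β = 0.9543; γ = 1/√(1 − 0.9543²) = 1/√0.08931 = 3.346; τ_2 = 127.2/3.346 = 38.01 μs.
Leg 3: speed unknown; τ_3 = 389.6/γ_3.
Total proper time: 3.251 + 38.01 + τ_3 = 143.4, so τ_3 = 143.4 − 41.26 = 102.1 μs.
γ_3 = 389.6/102.1 = 3.815; β = √(1 − 1/γ²) = √0.9313.

β = 0.965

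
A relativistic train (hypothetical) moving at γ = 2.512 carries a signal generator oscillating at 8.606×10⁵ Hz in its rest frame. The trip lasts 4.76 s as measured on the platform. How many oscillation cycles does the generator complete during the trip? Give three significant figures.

N = 1.63×10⁶

γ = 2.512
The oscillator's own cycle count is N = f × τ where τ is the proper time on the train. τ = Δt/γ = 4.76/2.512 = 1.895 s = 1.895×10⁰ s.
N = 8.606×10⁵ × 1.895×10⁰ = 1.631×10⁶.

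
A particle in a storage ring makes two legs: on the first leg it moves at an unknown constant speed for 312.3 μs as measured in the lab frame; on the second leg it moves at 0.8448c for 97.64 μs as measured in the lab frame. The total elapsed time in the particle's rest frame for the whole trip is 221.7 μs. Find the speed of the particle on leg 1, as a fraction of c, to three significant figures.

β = 0.840

Leg 1: speed unknown; τ_1 = 312.3/γ_1.
Leg 2: γ = 1/√(1 − 0.8448²) = 1/√0.2863 = 1.869; τ_2 = 97.64/1.869 = 52.25 μs.
Total proper time: τ_1 + 52.25 = 221.7, so τ_1 = 221.7 − 52.25 = 169.5 μs.
γ_1 = 312.3/169.5 = 1.843; β = √(1 − 1/γ²) = √0.7056.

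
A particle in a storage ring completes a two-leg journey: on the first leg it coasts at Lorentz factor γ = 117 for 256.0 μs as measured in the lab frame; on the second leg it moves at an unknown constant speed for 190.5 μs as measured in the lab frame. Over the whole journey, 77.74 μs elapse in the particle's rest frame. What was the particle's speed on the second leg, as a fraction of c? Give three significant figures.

β = 0.918

Leg 1: γ = 117; τ_1 = 256.0/117.0 = 2.188 μs.
Leg 2: speed unknown; τ_2 = 190.5/γ_2.
Total proper time: 2.188 + τ_2 = 77.74, so τ_2 = 77.74 − 2.188 = 75.55 μs.
γ_2 = 190.5/75.55 = 2.521; β = √(1 − 1/γ²) = √0.8427.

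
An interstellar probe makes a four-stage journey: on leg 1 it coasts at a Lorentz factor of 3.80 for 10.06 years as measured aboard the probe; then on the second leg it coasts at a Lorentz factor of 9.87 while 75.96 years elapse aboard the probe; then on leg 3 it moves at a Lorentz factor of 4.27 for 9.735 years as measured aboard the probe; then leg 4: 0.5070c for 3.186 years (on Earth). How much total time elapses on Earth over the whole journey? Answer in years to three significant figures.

Δt = 833 years

Leg 1: γ = 3.80; Δt_1 = 3.800 × 10.06 = 38.23 years.
Leg 2: γ = 9.87; Δt_2 = 9.870 × 75.96 = 749.7 years.
Leg 3: γ = 4.27; Δt_3 = 4.270 × 9.735 = 41.57 years.
Leg 4: 3.186 years is already measured on Earth.
Total: 38.23 + 749.7 + 41.57 + 3.186 years.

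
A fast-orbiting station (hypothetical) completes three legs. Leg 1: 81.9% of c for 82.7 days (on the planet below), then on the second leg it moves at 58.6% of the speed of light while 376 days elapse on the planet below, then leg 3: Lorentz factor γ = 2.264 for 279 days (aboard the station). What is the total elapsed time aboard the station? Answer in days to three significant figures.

τ = 631 days

Leg 1: β = 0.819; γ = 1/√(1 − 0.819²) = 1/√0.3292 = 1.743; τ_1 = 82.7/1.743 = 47.45 days.
Leg 2: β = 0.586; γ = 1/√(1 − 0.586²) = 1/√0.6566 = 1.234; τ_2 = 376/1.234 = 304.7 days.
Leg 3: 279 days is already measured aboard the station.
Total: 47.45 + 304.7 + 279.0 days.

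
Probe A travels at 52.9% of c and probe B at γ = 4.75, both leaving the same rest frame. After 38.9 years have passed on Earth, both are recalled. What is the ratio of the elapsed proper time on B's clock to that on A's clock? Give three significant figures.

τ_B/τ_A = 0.248

A: β = 0.529; γ = 1/√(1 − 0.529²) = 1/√0.7202 = 1.178. B: γ = 4.75.
τ_A/τ_B = γ_B/γ_A = 4.750/1.178 = 4.031, so τ_B/τ_A = 0.2481.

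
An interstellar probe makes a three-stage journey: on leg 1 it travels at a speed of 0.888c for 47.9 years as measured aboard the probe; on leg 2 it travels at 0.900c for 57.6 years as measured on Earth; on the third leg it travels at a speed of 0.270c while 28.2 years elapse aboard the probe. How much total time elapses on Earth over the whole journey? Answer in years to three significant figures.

Leg 1: γ = 1/√(1 − 0.888²) = 1/√0.2115 = 2.175; Δt_1 = 2.175 × 47.9 = 104.2 years.
Leg 2: 57.6 years is already measured on Earth.
Leg 3: γ = 1/√(1 − 0.270²) = 1/√0.9271 = 1.039; Δt_3 = 1.039 × 28.2 = 29.29 years.
Total: 104.2 + 57.60 + 29.29 years.

Δt = 191 years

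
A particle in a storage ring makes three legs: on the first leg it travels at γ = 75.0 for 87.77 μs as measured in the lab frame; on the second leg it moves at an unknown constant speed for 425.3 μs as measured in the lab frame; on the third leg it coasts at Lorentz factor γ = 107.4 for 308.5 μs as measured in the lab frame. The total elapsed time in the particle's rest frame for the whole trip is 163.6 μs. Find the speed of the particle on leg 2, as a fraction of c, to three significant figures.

Leg 1: γ = 75.0; τ_1 = 87.77/75.00 = 1.170 μs.
Leg 2: speed unknown; τ_2 = 425.3/γ_2.
Leg 3: γ = 107.4; τ_3 = 308.5/107.4 = 2.872 μs.
Total proper time: 1.170 + τ_2 + 2.872 = 163.6, so τ_2 = 163.6 − 4.043 = 159.6 μs.
γ_2 = 425.3/159.6 = 2.666; β = √(1 − 1/γ²) = √0.8593.

β = 0.927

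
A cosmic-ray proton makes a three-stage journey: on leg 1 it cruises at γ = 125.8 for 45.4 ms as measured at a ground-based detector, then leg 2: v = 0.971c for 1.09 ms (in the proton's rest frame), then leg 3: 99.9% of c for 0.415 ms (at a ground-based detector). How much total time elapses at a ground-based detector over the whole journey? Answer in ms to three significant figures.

Δt = 50.4 ms

Leg 1: 45.4 ms is already measured at a ground-based detector.
Leg 2: γ = 1/√(1 − 0.971²) = 1/√0.05716 = 4.183; Δt_2 = 4.183 × 1.09 = 4.559 ms.
Leg 3: 0.415 ms is already measured at a ground-based detector.
Total: 45.40 + 4.559 + 0.4150 ms.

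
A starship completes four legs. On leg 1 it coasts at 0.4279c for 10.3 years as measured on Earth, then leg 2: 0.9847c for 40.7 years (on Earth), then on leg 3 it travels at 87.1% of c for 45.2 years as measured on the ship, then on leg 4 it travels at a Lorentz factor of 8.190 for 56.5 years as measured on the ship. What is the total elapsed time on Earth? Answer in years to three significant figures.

Leg 1: 10.3 years is already measured on Earth.
Leg 2: 40.7 years is already measured on Earth.
Leg 3: β = 0.871; γ = 1/√(1 − 0.871²) = 1/√0.2414 = 2.035; Δt_3 = 2.035 × 45.2 = 92.00 years.
Leg 4: γ = 8.190; Δt_4 = 8.190 × 56.5 = 462.7 years.
Total: 10.30 + 40.70 + 92.00 + 462.7 years.

Δt = 606 years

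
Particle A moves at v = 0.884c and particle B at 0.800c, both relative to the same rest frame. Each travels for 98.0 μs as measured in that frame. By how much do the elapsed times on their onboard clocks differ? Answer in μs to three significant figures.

|τ_A − τ_B| = 13.0 μs

A: γ = 1/√(1 − 0.884²) = 1/√0.2185 = 2.139; τ_A = 98.0/2.139 = 45.81 μs.
B: γ = 1/√(1 − 0.800²) = 5/3 ≈ 1.667; τ_B = 98.0/1.667 = 58.80 μs.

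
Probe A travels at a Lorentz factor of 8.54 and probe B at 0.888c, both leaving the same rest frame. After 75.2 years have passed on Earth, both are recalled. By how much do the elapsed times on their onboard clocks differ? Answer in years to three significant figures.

|τ_A − τ_B| = 25.8 years

A: γ = 8.54; τ_A = 75.2/8.540 = 8.806 years.
B: γ = 1/√(1 − 0.888²) = 1/√0.2115 = 2.175; τ_B = 75.2/2.175 = 34.58 years.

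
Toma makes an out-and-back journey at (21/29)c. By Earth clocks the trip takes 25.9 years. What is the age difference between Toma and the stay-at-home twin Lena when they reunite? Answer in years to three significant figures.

γ = 1/√(1 − (21/29)²) = 29/20 = 1.450
Toma's elapsed proper time: τ = 25.9/1.450 = 17.86 years.
Age gap = Δt − τ = 25.9 − 17.86 years.

Δt − τ = 8.04 years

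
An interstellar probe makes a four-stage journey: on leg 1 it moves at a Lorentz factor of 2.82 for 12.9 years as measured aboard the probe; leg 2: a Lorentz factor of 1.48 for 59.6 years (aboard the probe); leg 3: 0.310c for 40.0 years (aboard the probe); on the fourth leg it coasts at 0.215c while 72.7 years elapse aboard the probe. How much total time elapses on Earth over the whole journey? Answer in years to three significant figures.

Δt = 241 years

Leg 1: γ = 2.82; Δt_1 = 2.820 × 12.9 = 36.38 years.
Leg 2: γ = 1.48; Δt_2 = 1.480 × 59.6 = 88.21 years.
Leg 3: γ = 1/√(1 − 0.310²) = 1/√0.9039 = 1.052; Δt_3 = 1.052 × 40.0 = 42.07 years.
Leg 4: γ = 1/√(1 − 0.215²) = 1/√0.9538 = 1.024; Δt_4 = 1.024 × 72.7 = 74.44 years.
Total: 36.38 + 88.21 + 42.07 + 74.44 years.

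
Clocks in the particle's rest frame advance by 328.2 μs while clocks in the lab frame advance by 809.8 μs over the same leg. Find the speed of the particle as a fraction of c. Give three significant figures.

The proper time is measured in the particle's rest frame (both events occur at the particle's location); Δt is measured in the lab frame. γ = Δt/τ = 809.8/328.2 = 2.467.
β = √(1 − 1/γ²) = √(1 − 0.1643) = √0.8357

v = 0.914c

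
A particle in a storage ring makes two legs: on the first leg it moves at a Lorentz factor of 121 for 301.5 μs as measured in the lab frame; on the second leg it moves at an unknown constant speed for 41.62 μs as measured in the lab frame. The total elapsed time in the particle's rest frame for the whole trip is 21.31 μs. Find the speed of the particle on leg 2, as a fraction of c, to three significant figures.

Leg 1: γ = 121; τ_1 = 301.5/121.0 = 2.492 μs.
Leg 2: speed unknown; τ_2 = 41.62/γ_2.
Total proper time: 2.492 + τ_2 = 21.31, so τ_2 = 21.31 − 2.492 = 18.82 μs.
γ_2 = 41.62/18.82 = 2.212; β = √(1 − 1/γ²) = √0.7956.

β = 0.892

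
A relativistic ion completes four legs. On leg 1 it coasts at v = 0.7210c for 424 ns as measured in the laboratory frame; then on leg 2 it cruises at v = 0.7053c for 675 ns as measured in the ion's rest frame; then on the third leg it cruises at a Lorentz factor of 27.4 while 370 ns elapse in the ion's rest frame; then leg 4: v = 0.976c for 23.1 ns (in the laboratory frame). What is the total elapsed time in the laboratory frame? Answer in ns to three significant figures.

Δt = 1.15×10⁴ ns

Leg 1: 424 ns is already measured in the laboratory frame.
Leg 2: γ = 1/√(1 − 0.7053²) = 1/√0.5026 = 1.411; Δt_2 = 1.411 × 675 = 952.2 ns.
Leg 3: γ = 27.4; Δt_3 = 27.40 × 370 = 1.014×10⁴ ns.
Leg 4: 23.1 ns is already measured in the laboratory frame.
Total: 424.0 + 952.2 + 1.014×10⁴ + 23.10 ns.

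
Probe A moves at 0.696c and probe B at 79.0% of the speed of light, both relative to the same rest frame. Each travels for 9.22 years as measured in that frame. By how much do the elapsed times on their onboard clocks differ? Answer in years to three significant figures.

A: γ = 1/√(1 − 0.696²) = 1/√0.5156 = 1.393; τ_A = 9.22/1.393 = 6.620 years.
B: β = 0.790; γ = 1/√(1 − 0.790²) = 1/√0.3759 = 1.631; τ_B = 9.22/1.631 = 5.653 years.

|τ_A − τ_B| = 0.968 years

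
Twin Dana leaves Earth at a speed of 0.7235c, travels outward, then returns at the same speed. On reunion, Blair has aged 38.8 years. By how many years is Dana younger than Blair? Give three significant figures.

γ = 1/√(1 − 0.7235²) = 1/√0.4765 = 1.449
Dana's elapsed proper time: τ = 38.8/1.449 = 26.78 years.
Age gap = Δt − τ = 38.8 − 26.78 years.

Δt − τ = 12.0 years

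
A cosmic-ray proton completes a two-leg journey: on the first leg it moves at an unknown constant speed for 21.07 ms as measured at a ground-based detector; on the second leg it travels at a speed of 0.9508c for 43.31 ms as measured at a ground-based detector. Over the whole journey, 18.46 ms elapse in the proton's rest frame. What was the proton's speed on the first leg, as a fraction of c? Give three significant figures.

β = 0.971

Leg 1: speed unknown; τ_1 = 21.07/γ_1.
Leg 2: γ = 1/√(1 − 0.9508²) = 1/√0.09598 = 3.228; τ_2 = 43.31/3.228 = 13.42 ms.
Total proper time: τ_1 + 13.42 = 18.46, so τ_1 = 18.46 − 13.42 = 5.042 ms.
γ_1 = 21.07/5.042 = 4.179; β = √(1 − 1/γ²) = √0.9427.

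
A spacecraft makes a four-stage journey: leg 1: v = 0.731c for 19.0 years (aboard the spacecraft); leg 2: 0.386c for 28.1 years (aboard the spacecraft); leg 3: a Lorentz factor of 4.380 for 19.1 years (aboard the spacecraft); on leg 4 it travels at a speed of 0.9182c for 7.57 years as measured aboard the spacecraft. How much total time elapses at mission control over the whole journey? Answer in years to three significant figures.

Δt = 161 years

Leg 1: γ = 1/√(1 − 0.731²) = 1/√0.4656 = 1.465; Δt_1 = 1.465 × 19.0 = 27.84 years.
Leg 2: γ = 1/√(1 − 0.386²) = 1/√0.8510 = 1.084; Δt_2 = 1.084 × 28.1 = 30.46 years.
Leg 3: γ = 4.380; Δt_3 = 4.380 × 19.1 = 83.66 years.
Leg 4: γ = 1/√(1 − 0.9182²) = 1/√0.1569 = 2.525; Δt_4 = 2.525 × 7.57 = 19.11 years.
Total: 27.84 + 30.46 + 83.66 + 19.11 years.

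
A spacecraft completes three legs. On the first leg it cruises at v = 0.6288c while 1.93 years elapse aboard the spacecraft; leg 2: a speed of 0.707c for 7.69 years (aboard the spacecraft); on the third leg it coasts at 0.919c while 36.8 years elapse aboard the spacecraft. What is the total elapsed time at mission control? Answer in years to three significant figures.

Δt = 107 years

Leg 1: γ = 1/√(1 − 0.6288²) = 1/√0.6046 = 1.286; Δt_1 = 1.286 × 1.93 = 2.482 years.
Leg 2: γ = 1/√(1 − 0.707²) = 1/√0.5002 = 1.414; Δt_2 = 1.414 × 7.69 = 10.87 years.
Leg 3: γ = 1/√(1 − 0.919²) = 1/√0.1554 = 2.536; Δt_3 = 2.536 × 36.8 = 93.34 years.
Total: 2.482 + 10.87 + 93.34 years.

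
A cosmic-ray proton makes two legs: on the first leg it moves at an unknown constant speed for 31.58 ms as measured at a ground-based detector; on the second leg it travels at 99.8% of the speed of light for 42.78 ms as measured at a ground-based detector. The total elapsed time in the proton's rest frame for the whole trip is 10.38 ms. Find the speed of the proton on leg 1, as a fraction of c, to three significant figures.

β = 0.970

Leg 1: speed unknown; τ_1 = 31.58/γ_1.
Leg 2: β = 0.998; γ = 1/√(1 − 0.998²) = 1/√0.003996 = 15.82; τ_2 = 42.78/15.82 = 2.704 ms.
Total proper time: τ_1 + 2.704 = 10.38, so τ_1 = 10.38 − 2.704 = 7.676 ms.
γ_1 = 31.58/7.676 = 4.114; β = √(1 − 1/γ²) = √0.9409.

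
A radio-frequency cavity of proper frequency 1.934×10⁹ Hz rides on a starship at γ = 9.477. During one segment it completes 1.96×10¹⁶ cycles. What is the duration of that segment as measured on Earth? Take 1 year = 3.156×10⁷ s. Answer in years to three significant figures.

γ = 9.477
Proper time for N cycles: τ = N/f = 1.96×10¹⁶/(1.934×10⁹) = 1.013×10⁷ s = 0.3211 years.
Lab-frame duration Δt = γτ = 9.477 × 0.3211 = 3.043 years.

Δt = 3.04 years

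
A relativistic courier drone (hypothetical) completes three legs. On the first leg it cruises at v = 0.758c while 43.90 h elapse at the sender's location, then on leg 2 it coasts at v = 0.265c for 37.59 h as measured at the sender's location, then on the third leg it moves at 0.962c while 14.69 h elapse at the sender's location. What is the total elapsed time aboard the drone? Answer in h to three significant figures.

Leg 1: γ = 1/√(1 − 0.758²) = 1/√0.4254 = 1.533; τ_1 = 43.90/1.533 = 28.63 h.
Leg 2: γ = 1/√(1 − 0.265²) = 1/√0.9298 = 1.037; τ_2 = 37.59/1.037 = 36.25 h.
Leg 3: γ = 1/√(1 − 0.962²) = 1/√0.07456 = 3.662; τ_3 = 14.69/3.662 = 4.011 h.
Total: 28.63 + 36.25 + 4.011 h.

τ = 68.9 h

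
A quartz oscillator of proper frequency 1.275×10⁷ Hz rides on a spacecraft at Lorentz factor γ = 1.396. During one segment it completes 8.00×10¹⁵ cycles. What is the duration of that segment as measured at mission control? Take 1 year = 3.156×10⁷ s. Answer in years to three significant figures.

γ = 1.396
Proper time for N cycles: τ = N/f = 8.00×10¹⁵/(1.275×10⁷) = 6.275×10⁸ s = 19.88 years.
Lab-frame duration Δt = γτ = 1.396 × 19.88 = 27.75 years.

Δt = 27.8 years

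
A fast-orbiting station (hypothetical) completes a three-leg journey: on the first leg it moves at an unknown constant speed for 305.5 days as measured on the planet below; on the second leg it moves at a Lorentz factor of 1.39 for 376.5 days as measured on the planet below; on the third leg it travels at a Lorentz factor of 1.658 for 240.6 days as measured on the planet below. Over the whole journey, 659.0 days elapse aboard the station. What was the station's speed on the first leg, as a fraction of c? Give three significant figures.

Leg 1: speed unknown; τ_1 = 305.5/γ_1.
Leg 2: γ = 1.39; τ_2 = 376.5/1.390 = 270.9 days.
Leg 3: γ = 1.658; τ_3 = 240.6/1.658 = 145.1 days.
Total proper time: τ_1 + 270.9 + 145.1 = 659.0, so τ_1 = 659.0 − 416.0 = 243.0 days.
γ_1 = 305.5/243.0 = 1.257; β = √(1 − 1/γ²) = √0.3672.

β = 0.606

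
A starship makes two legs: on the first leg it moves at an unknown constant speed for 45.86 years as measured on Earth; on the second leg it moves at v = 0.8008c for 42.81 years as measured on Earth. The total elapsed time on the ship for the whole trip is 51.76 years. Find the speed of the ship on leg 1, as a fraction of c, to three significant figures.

β = 0.822

Leg 1: speed unknown; τ_1 = 45.86/γ_1.
Leg 2: γ = 1/√(1 − 0.8008²) = 1/√0.3587 = 1.670; τ_2 = 42.81/1.670 = 25.64 years.
Total proper time: τ_1 + 25.64 = 51.76, so τ_1 = 51.76 − 25.64 = 26.12 years.
γ_1 = 45.86/26.12 = 1.756; β = √(1 − 1/γ²) = √0.6756.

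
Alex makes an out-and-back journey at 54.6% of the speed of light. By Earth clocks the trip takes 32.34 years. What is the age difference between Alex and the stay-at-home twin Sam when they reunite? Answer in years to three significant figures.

Δt − τ = 5.25 years

β = 0.546; γ = 1/√(1 − 0.546²) = 1/√0.7019 = 1.194
Alex's elapsed proper time: τ = 32.34/1.194 = 27.09 years.
Age gap = Δt − τ = 32.34 − 27.09 years.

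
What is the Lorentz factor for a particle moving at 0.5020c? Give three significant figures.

γ = 1.16

γ = 1/√(1 − 0.5020²) = 1/√0.7480 = 1.156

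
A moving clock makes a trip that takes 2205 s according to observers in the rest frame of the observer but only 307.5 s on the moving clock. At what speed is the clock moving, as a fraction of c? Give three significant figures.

The proper time is measured on the moving clock (both events occur at the clock's location); Δt is measured in the rest frame of the observer. γ = Δt/τ = 2205/307.5 = 7.171.
β = √(1 − 1/γ²) = √(1 − 0.01945) = √0.9806

v = 0.990c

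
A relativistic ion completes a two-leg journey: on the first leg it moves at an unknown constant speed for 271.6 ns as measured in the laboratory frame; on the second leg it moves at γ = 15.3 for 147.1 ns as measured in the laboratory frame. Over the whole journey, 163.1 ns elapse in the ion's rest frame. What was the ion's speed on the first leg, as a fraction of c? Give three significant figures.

β = 0.825

Leg 1: speed unknown; τ_1 = 271.6/γ_1.
Leg 2: γ = 15.3; τ_2 = 147.1/15.30 = 9.614 ns.
Total proper time: τ_1 + 9.614 = 163.1, so τ_1 = 163.1 − 9.614 = 153.5 ns.
γ_1 = 271.6/153.5 = 1.770; β = √(1 − 1/γ²) = √0.6806.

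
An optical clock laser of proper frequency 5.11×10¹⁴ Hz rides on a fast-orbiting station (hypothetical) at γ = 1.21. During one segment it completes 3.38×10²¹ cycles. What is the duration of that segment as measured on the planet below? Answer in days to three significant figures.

Δt = 92.6 days

γ = 1.21
Proper time for N cycles: τ = N/f = 3.38×10²¹/(5.11×10¹⁴) = 6.614×10⁶ s = 76.56 days.
Lab-frame duration Δt = γτ = 1.210 × 76.56 = 92.63 days.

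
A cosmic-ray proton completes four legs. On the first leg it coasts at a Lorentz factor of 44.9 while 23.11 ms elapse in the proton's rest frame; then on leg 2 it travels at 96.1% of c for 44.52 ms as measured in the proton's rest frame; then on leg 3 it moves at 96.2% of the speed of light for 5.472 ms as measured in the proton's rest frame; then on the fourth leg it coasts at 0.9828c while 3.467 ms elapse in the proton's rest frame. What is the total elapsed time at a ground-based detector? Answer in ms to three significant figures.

Δt = 1240 ms

Leg 1: γ = 44.9; Δt_1 = 44.90 × 23.11 = 1038 ms.
Leg 2: β = 0.961; γ = 1/√(1 − 0.961²) = 1/√0.07648 = 3.616; Δt_2 = 3.616 × 44.52 = 161.0 ms.
Leg 3: β = 0.962; γ = 1/√(1 − 0.962²) = 1/√0.07456 = 3.662; Δt_3 = 3.662 × 5.472 = 20.04 ms.
Leg 4: γ = 1/√(1 − 0.9828²) = 1/√0.03410 = 5.415; Δt_4 = 5.415 × 3.467 = 18.77 ms.
Total: 1038 + 161.0 + 20.04 + 18.77 ms.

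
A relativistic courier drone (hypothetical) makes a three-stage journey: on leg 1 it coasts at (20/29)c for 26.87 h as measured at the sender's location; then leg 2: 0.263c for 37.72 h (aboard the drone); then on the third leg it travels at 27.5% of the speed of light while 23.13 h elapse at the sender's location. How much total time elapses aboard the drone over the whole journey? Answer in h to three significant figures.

Leg 1: γ = 1/√(1 − (20/29)²) = 29/21 ≈ 1.381; τ_1 = 26.87/1.381 = 19.46 h.
Leg 2: 37.72 h is already measured aboard the drone.
Leg 3: β = 0.275; γ = 1/√(1 − 0.275²) = 1/√0.9244 = 1.040; τ_3 = 23.13/1.040 = 22.24 h.
Total: 19.46 + 37.72 + 22.24 h.

τ = 79.4 h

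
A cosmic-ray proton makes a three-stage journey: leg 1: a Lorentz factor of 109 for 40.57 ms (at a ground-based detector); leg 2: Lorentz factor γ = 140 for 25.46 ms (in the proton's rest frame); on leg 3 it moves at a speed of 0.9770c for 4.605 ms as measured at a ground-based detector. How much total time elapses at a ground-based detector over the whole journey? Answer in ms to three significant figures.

Δt = 3610 ms

Leg 1: 40.57 ms is already measured at a ground-based detector.
Leg 2: γ = 140; Δt_2 = 140.0 × 25.46 = 3564 ms.
Leg 3: 4.605 ms is already measured at a ground-based detector.
Total: 40.57 + 3564 + 4.605 ms.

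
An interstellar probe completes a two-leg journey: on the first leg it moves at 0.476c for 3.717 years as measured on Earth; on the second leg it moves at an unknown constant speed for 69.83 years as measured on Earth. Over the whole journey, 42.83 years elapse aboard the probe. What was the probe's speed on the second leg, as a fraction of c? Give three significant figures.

β = 0.824

Leg 1: γ = 1/√(1 − 0.476²) = 1/√0.7734 = 1.137; τ_1 = 3.717/1.137 = 3.269 years.
Leg 2: speed unknown; τ_2 = 69.83/γ_2.
Total proper time: 3.269 + τ_2 = 42.83, so τ_2 = 42.83 − 3.269 = 39.56 years.
γ_2 = 69.83/39.56 = 1.765; β = √(1 − 1/γ²) = √0.6790.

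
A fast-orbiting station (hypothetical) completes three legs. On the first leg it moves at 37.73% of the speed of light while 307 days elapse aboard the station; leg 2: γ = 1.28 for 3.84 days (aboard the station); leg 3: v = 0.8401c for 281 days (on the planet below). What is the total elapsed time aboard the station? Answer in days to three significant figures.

τ = 463 days

Leg 1: 307 days is already measured aboard the station.
Leg 2: 3.84 days is already measured aboard the station.
Leg 3: γ = 1/√(1 − 0.8401²) = 1/√0.2942 = 1.844; τ_3 = 281/1.844 = 152.4 days.
Total: 307.0 + 3.840 + 152.4 days.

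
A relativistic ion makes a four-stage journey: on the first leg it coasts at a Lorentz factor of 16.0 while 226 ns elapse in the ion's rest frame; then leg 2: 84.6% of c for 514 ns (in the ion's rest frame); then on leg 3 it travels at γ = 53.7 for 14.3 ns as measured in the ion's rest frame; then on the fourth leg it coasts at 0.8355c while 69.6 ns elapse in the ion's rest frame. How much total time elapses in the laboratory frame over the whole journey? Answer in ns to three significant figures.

Leg 1: γ = 16.0; Δt_1 = 16.00 × 226 = 3616 ns.
Leg 2: β = 0.846; γ = 1/√(1 − 0.846²) = 1/√0.2843 = 1.876; Δt_2 = 1.876 × 514 = 964.0 ns.
Leg 3: γ = 53.7; Δt_3 = 53.70 × 14.3 = 767.9 ns.
Leg 4: γ = 1/√(1 − 0.8355²) = 1/√0.3019 = 1.820; Δt_4 = 1.820 × 69.6 = 126.7 ns.
Total: 3616 + 964.0 + 767.9 + 126.7 ns.

Δt = 5470 ns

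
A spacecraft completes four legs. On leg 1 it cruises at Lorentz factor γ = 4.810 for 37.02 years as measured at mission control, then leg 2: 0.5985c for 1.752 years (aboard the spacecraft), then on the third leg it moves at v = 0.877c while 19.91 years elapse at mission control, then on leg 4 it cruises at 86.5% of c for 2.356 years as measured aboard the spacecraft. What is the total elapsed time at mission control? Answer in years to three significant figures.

Δt = 63.8 years

Leg 1: 37.02 years is already measured at mission control.
Leg 2: γ = 1/√(1 − 0.5985²) = 1/√0.6418 = 1.248; Δt_2 = 1.248 × 1.752 = 2.187 years.
Leg 3: 19.91 years is already measured at mission control.
Leg 4: β = 0.865; γ = 1/√(1 − 0.865²) = 1/√0.2518 = 1.993; Δt_4 = 1.993 × 2.356 = 4.695 years.
Total: 37.02 + 2.187 + 19.91 + 4.695 years.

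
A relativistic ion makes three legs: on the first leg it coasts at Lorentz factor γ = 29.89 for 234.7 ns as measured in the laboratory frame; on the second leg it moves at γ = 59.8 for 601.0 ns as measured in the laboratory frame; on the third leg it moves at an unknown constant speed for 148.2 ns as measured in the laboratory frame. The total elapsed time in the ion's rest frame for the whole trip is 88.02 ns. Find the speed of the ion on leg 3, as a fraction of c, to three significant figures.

Leg 1: γ = 29.89; τ_1 = 234.7/29.89 = 7.852 ns.
Leg 2: γ = 59.8; τ_2 = 601.0/59.80 = 10.05 ns.
Leg 3: speed unknown; τ_3 = 148.2/γ_3.
Total proper time: 7.852 + 10.05 + τ_3 = 88.02, so τ_3 = 88.02 − 17.90 = 70.12 ns.
γ_3 = 148.2/70.12 = 2.114; β = √(1 − 1/γ²) = √0.7761.

β = 0.881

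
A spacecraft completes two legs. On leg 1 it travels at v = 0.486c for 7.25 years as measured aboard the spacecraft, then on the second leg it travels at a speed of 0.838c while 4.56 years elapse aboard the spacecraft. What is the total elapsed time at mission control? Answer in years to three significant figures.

Leg 1: γ = 1/√(1 − 0.486²) = 1/√0.7638 = 1.144; Δt_1 = 1.144 × 7.25 = 8.296 years.
Leg 2: γ = 1/√(1 − 0.838²) = 1/√0.2978 = 1.833; Δt_2 = 1.833 × 4.56 = 8.357 years.
Total: 8.296 + 8.357 years.

Δt = 16.7 years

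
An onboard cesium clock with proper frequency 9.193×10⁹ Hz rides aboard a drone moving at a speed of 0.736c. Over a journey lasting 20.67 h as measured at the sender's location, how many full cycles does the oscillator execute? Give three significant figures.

N = 4.63×10¹⁴

γ = 1/√(1 − 0.736²) = 1/√0.4583 = 1.477
The oscillator's own cycle count is N = f × τ where τ is the proper time aboard the drone. τ = Δt/γ = 20.67/1.477 = 13.99 h = 5.038×10⁴ s.
N = 9.193×10⁹ × 5.038×10⁴ = 4.631×10¹⁴.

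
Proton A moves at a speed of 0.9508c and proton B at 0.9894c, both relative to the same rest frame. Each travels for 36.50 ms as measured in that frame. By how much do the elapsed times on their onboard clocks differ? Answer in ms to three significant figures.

|τ_A − τ_B| = 6.01 ms

A: γ = 1/√(1 − 0.9508²) = 1/√0.09598 = 3.228; τ_A = 36.50/3.228 = 11.31 ms.
B: γ = 1/√(1 − 0.9894²) = 1/√0.02109 = 6.886; τ_B = 36.50/6.886 = 5.300 ms.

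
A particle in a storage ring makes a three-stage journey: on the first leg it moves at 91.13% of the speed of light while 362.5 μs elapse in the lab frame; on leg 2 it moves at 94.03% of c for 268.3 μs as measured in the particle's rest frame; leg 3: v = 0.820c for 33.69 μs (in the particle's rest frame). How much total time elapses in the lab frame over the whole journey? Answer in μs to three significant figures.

Leg 1: 362.5 μs is already measured in the lab frame.
Leg 2: β = 0.9403; γ = 1/√(1 − 0.9403²) = 1/√0.1158 = 2.938; Δt_2 = 2.938 × 268.3 = 788.3 μs.
Leg 3: γ = 1/√(1 − 0.820²) = 1/√0.3276 = 1.747; Δt_3 = 1.747 × 33.69 = 58.86 μs.
Total: 362.5 + 788.3 + 58.86 μs.

Δt = 1210 μs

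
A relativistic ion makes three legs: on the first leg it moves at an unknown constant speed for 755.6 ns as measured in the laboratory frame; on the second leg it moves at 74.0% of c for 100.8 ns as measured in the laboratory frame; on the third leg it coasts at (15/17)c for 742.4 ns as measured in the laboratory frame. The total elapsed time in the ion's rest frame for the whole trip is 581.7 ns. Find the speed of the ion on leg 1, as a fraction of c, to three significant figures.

β = 0.976

Leg 1: speed unknown; τ_1 = 755.6/γ_1.
Leg 2: β = 0.740; γ = 1/√(1 − 0.740²) = 1/√0.4524 = 1.487; τ_2 = 100.8/1.487 = 67.80 ns.
Leg 3: γ = 1/√(1 − (15/17)²) = 17/8 = 2.125; τ_3 = 742.4/2.125 = 349.4 ns.
Total proper time: τ_1 + 67.80 + 349.4 = 581.7, so τ_1 = 581.7 − 417.2 = 164.5 ns.
γ_1 = 755.6/164.5 = 4.592; β = √(1 − 1/γ²) = √0.9526.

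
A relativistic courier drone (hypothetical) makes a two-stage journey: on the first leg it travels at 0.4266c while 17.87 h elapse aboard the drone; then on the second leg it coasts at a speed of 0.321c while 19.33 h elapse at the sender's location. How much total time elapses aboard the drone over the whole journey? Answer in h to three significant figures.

Leg 1: 17.87 h is already measured aboard the drone.
Leg 2: γ = 1/√(1 − 0.321²) = 1/√0.8970 = 1.056; τ_2 = 19.33/1.056 = 18.31 h.
Total: 17.87 + 18.31 h.

τ = 36.2 h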